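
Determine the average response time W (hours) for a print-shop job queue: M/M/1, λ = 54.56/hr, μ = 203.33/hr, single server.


W = 1/(μ−λ) = 1/(203.33 − 54.56) = 1/148.77 = 0.006722 hr

Final: 0.006722 hr


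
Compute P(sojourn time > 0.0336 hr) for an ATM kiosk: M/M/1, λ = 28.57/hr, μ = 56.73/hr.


W ~ Exponential(μ−λ) for M/M/1.
μ − λ = 56.73 − 28.57 = 28.1600
P(W > t) = e^{−(μ−λ)t} = e^{−0.9462} = 0.388223

Final: 0.388223


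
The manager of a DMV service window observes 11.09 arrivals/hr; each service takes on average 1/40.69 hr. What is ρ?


ρ = λ/μ = 11.09/40.69 = 0.2725

Final: 0.2725


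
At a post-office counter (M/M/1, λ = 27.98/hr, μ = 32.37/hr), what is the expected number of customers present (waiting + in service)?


ρ = λ/μ = 27.98/32.37 = 0.8644
L = ρ/(1−ρ) = 0.8644/(1 − 0.8644) = 0.8644/0.1356 = 6.3736

Final: 6.3736


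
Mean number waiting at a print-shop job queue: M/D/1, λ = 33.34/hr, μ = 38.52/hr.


ρ = 33.34/38.52 = 0.8655
M/D/1: Lq = ρ²/(2(1−ρ)) = 0.7491/(2·0.1345) = 2.78538

Final: 2.78538


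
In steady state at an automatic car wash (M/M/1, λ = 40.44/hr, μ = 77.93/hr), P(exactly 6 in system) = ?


ρ = 40.44/77.93 = 0.5189
P_n = (1−ρ)·ρ^n = (1 − 0.5189)·0.5189^6 = 0.4811·0.019527 = 0.009394

Final: 0.009394


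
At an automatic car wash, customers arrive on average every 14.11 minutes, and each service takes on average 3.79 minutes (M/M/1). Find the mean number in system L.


λ = 60/14.11 = 4.2523 /hr
μ = 60/3.79 = 15.8311 /hr
ρ = λ/μ = 4.2523/15.8311 = 0.2686
L = ρ/(1−ρ) = 0.2686/0.7314 = 0.3672

Final: 0.3672


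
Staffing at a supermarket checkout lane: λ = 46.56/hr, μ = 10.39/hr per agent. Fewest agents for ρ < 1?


Stability requires cμ > λ ⇔ c > λ/μ.
λ/μ = 46.56/10.39 = 4.4812
Minimum integer c = ⌊4.4812⌋ + 1 = 5
Check: 5·10.39 = 51.95 > 46.56, while 4·10.39 = 41.56 ≤ 46.56

Final: 5 servers


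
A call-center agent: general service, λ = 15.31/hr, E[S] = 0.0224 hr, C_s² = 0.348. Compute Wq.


ρ = λ·E[S] = 15.31·0.0224 = 0.3429
E[S²] = E[S]²(1+C_s²) = 0.0224²·(1+0.348) = 0.0006764
Wq = λ·E[S²]/(2(1−ρ)) = 15.31·0.0006764/(2·0.6571) = 0.007880 hr

Final: 0.007880 hr


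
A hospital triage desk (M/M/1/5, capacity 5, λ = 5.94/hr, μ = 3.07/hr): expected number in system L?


ρ = 5.94/3.07 = 1.9349
L = ρ[1 − (K+1)ρ^K + Kρ^(K+1)] / [(1−ρ)(1−ρ^(K+1))]
Numerator: 1.9349·(1 − 6·27.116919 + 5·52.467264) = 194.713595
Denominator: (-0.9349)·(-51.467264) = 48.114348
L = 194.713595/48.114348 = 4.0469

Final: 4.0469


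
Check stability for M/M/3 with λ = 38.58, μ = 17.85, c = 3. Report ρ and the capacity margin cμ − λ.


Total capacity cμ = 3·17.85 = 53.55/hr
ρ = λ/(cμ) = 38.58/53.55 = 0.7204
Stable ⇔ ρ < 1: YES
Spare capacity = cμ − λ = 53.55 − 38.58 = 14.97/hr

Final: ρ = 0.7204; stable; margin = 14.97/hr


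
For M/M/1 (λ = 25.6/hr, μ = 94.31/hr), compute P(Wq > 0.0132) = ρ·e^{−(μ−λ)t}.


ρ = 25.6/94.31 = 0.2714
P(Wq > t) = ρ·e^{−(μ−λ)t} = 0.2714·e^{−0.9070}
= 0.2714·0.403745 = 0.109595

Final: 0.109595


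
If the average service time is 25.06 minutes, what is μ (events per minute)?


μ = 1/(service time) in consistent units.
1 minute = 1 min, so μ = 1/25.06 = 0.03990 per minute

Final: 0.03990 /min


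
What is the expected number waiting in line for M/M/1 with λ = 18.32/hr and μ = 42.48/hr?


ρ = 18.32/42.48 = 0.4313
Lq = ρ²/(1−ρ) = 0.1860/0.5687 = 0.3270

Final: 0.3270


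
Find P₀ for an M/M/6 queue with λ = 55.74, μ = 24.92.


a = λ/μ = 55.74/24.92 = 2.2368; ρ = a/c = 0.3728
Σ_{k=0}^{5} a^k/k! (terms k=0..5) = 1.00000 + 2.23676 + 2.50154 + 1.86511 + 1.04295 + 0.46657 = 9.11293
Tail: a^6/(6!(1−ρ)) = 125.23149/(720·0.6272) = 0.27731
P₀ = 1/(9.11293 + 0.27731) = 1/9.39025 = 0.106493

Final: 0.106493


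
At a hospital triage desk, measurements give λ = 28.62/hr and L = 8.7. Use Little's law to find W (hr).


W = L/λ = 8.7/28.62 = 0.3040 hr

Final: 0.3040 hr


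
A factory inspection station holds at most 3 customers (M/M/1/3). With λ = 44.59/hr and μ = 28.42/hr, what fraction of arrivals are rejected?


ρ = λ/μ = 44.59/28.42 = 1.5690
P_K = (1−ρ)ρ^K/(1−ρ^(K+1)) = (-0.5690·3.862248)/(1 − 6.059734)
= -2.197486/-5.059734 = 0.434309

Final: 0.434309


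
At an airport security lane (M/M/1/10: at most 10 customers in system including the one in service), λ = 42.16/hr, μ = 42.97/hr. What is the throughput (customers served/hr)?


ρ = 0.9811; P_K = (1−ρ)ρ^10/(1−ρ^11) = 0.082508
λ_eff = λ(1 − P_K) = 42.16·(1 − 0.082508) = 42.16·0.917492 = 38.6815 /hr

Final: 38.6815 /hr


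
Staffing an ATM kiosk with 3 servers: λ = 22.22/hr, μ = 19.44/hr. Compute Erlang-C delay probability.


a = λ/μ = 1.1430; ρ = a/3 = 0.3810
P₀ = 0.312666 (from M/M/c formula)
C(c,a) = [a^c/(c!(1−ρ))]·P₀ = [1.49329/(6·0.6190)]·0.312666
= 0.40207·0.312666 = 0.125714

Final: 0.125714


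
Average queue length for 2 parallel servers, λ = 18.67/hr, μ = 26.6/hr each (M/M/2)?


a = λ/μ = 0.7019; ρ = a/2 = 0.3509
P₀ = 0.480451
Lq = P₀·a^c·ρ / (c!·(1−ρ)²) = 0.480451·0.49264·0.3509/(2·0.42128)
= 0.09858

Final: 0.09858


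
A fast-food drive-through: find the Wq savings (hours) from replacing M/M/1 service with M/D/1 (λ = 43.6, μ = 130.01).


ρ = 43.6/130.01 = 0.3354
Wq(M/M/1) = ρ/(μ−λ) = 0.3354/86.41 = 0.003881 hr
Wq(M/D/1) = ρ/(2(μ−λ)) = 0.001941 hr
Savings = 0.003881 − 0.001941 = 0.001941 hr

Final: 0.001941 hr


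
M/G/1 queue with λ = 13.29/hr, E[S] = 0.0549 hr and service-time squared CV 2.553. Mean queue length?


ρ = λ·E[S] = 13.29·0.0549 = 0.7296
Lq = ρ²(1+C_s²)/(2(1−ρ)) = 0.5323·(1+2.553)/(2·0.2704)
= 0.5323·3.5530/0.5408 = 3.49774

Final: 3.49774


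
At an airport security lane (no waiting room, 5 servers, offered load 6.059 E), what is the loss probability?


B(c,a) = (a^c/c!) / Σ_{k=0}^{c} a^k/k!
a^5/5! = 68.049277
Σ terms (k=0..5): 1.00000 + 6.05900 + 18.35574 + 37.07248 + 56.15553 + 68.04928 = 186.692030
B = 68.049277/186.692030 = 0.364500

Final: 0.364500


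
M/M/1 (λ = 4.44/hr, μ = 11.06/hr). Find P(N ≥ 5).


ρ = 4.44/11.06 = 0.4014
P(N ≥ n) = ρ^n = 0.4014^5 = 0.010427

Final: 0.010427


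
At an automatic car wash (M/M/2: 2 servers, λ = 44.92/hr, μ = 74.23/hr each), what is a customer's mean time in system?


a = 0.6051; ρ = 0.3026; P₀ = 0.535422
Lq = P₀·a^c·ρ/(c!(1−ρ)²) = 0.06098
Wq = Lq/λ = 0.06098/44.92 = 0.001358 hr
W = Wq + 1/μ = 0.001358 + 0.01347 = 0.01483 hr

Final: 0.01483 hr


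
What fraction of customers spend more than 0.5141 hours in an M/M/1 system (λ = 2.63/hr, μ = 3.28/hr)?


W ~ Exponential(μ−λ) for M/M/1.
μ − λ = 3.28 − 2.63 = 0.6500
P(W > t) = e^{−(μ−λ)t} = e^{−0.3342} = 0.715936

Final: 0.715936


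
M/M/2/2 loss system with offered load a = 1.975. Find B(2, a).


B(c,a) = (a^c/c!) / Σ_{k=0}^{c} a^k/k!
a^2/2! = 1.950313
Σ terms (k=0..2): 1.00000 + 1.97500 + 1.95031 = 4.925313
B = 1.950313/4.925313 = 0.395977

Final: 0.395977


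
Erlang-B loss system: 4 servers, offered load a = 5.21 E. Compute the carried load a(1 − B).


B(4,5.21) = 0.414573 (Erlang-B)
Carried load = a(1 − B) = 5.21·(1 − 0.414573) = 5.21·0.585427 = 3.0501 E

Final: 3.0501 Erlangs


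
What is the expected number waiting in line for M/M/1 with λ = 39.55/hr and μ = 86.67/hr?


ρ = 39.55/86.67 = 0.4563
Lq = ρ²/(1−ρ) = 0.2082/0.5437 = 0.3830

Final: 0.3830


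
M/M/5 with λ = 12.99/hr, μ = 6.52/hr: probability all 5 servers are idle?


a = λ/μ = 12.99/6.52 = 1.9923; ρ = a/c = 0.3985
Σ_{k=0}^{4} a^k/k! (terms k=0..4) = 1.00000 + 1.99233 + 1.98469 + 1.31805 + 0.65650 = 6.95158
Tail: a^5/(5!(1−ρ)) = 31.39119/(120·0.6015) = 0.43488
P₀ = 1/(6.95158 + 0.43488) = 1/7.38646 = 0.135383

Final: 0.135383


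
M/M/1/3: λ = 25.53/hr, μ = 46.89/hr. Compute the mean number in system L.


ρ = 25.53/46.89 = 0.5445
L = ρ[1 − (K+1)ρ^K + Kρ^(K+1)] / [(1−ρ)(1−ρ^(K+1))]
Numerator: 0.5445·(1 − 4·0.161403 + 3·0.087878) = 0.336492
Denominator: (0.4555)·(0.912122) = 0.415503
L = 0.336492/0.415503 = 0.8098

Final: 0.8098


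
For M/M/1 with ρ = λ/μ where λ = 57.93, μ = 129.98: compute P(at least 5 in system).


ρ = 57.93/129.98 = 0.4457
P(N ≥ n) = ρ^n = 0.4457^5 = 0.017585

Final: 0.017585


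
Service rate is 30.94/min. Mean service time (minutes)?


Mean service time = 1/μ = 1/30.94 minute = 0.03232 minute
In minutes: 0.03232 × 1 = 0.03232 min

Final: 0.03232 min


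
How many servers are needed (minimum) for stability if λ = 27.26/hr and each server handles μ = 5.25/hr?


Stability requires cμ > λ ⇔ c > λ/μ.
λ/μ = 27.26/5.25 = 5.1924
Minimum integer c = ⌊5.1924⌋ + 1 = 6
Check: 6·5.25 = 31.50 > 27.26, while 5·5.25 = 26.25 ≤ 27.26

Final: 6 servers


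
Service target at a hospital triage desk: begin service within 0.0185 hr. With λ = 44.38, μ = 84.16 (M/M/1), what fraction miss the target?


ρ = 44.38/84.16 = 0.5273
P(Wq > t) = ρ·e^{−(μ−λ)t} = 0.5273·e^{−0.7359}
= 0.5273·0.479060 = 0.252622

Final: 0.252622


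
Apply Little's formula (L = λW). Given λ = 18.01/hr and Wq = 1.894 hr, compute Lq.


Lq = λWq = 18.01·1.894 = 34.1109

Final: 34.1109


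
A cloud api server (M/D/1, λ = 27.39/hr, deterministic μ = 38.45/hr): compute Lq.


ρ = 27.39/38.45 = 0.7124
M/D/1: Lq = ρ²/(2(1−ρ)) = 0.5074/(2·0.2876) = 0.88207

Final: 0.88207


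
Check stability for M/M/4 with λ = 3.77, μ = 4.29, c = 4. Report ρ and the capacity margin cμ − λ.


Total capacity cμ = 4·4.29 = 17.16/hr
ρ = λ/(cμ) = 3.77/17.16 = 0.2197
Stable ⇔ ρ < 1: YES
Spare capacity = cμ − λ = 17.16 − 3.77 = 13.39/hr

Final: ρ = 0.2197; stable; margin = 13.39/hr


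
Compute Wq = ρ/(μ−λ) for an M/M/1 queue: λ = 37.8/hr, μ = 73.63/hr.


ρ = 37.8/73.63 = 0.5134
Wq = ρ/(μ−λ) = 0.5134/(73.63 − 37.8) = 0.5134/35.83 = 0.01433 hr

Final: 0.01433 hr


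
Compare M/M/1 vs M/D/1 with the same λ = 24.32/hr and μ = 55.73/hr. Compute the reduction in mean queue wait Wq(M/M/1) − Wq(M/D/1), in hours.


ρ = 24.32/55.73 = 0.4364
Wq(M/M/1) = ρ/(μ−λ) = 0.4364/31.41 = 0.01389 hr
Wq(M/D/1) = ρ/(2(μ−λ)) = 0.006947 hr
Savings = 0.01389 − 0.006947 = 0.006947 hr

Final: 0.006947 hr


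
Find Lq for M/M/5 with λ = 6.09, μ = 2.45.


a = λ/μ = 2.4857; ρ = a/5 = 0.4971
P₀ = 0.081312
Lq = P₀·a^c·ρ / (c!·(1−ρ)²) = 0.081312·94.89778·0.4971/(120·0.25287)
= 0.12642

Final: 0.12642


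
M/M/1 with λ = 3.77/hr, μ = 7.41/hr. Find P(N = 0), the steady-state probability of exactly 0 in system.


ρ = 3.77/7.41 = 0.5088
P_n = (1−ρ)·ρ^n = (1 − 0.5088)·0.5088^0 = 0.4912·1.000000 = 0.491228

Final: 0.491228


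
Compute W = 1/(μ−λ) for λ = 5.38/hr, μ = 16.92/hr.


W = 1/(μ−λ) = 1/(16.92 − 5.38) = 1/11.54 = 0.08666 hr

Final: 0.08666 hr


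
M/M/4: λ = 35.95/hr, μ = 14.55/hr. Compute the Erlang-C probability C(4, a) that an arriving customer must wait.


a = λ/μ = 2.4708; ρ = a/4 = 0.6177
P₀ = 0.076342 (from M/M/c formula)
C(c,a) = [a^c/(c!(1−ρ))]·P₀ = [37.26865/(24·0.3823)]·0.076342
= 4.06186·0.076342 = 0.310089

Final: 0.310089


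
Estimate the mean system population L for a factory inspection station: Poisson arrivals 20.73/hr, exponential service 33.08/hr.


ρ = λ/μ = 20.73/33.08 = 0.6267
L = ρ/(1−ρ) = 0.6267/(1 − 0.6267) = 0.6267/0.3733 = 1.6785

Final: 1.6785


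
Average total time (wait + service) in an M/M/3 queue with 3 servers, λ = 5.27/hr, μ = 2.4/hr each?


a = 2.1958; ρ = 0.7319; P₀ = 0.082037
Lq = P₀·a^c·ρ/(c!(1−ρ)²) = 1.47463
Wq = Lq/λ = 1.47463/5.27 = 0.27982 hr
W = Wq + 1/μ = 0.27982 + 0.41667 = 0.69648 hr

Final: 0.69648 hr


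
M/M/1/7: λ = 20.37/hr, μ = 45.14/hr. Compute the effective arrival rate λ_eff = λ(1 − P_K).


ρ = 0.4513; P_K = (1−ρ)ρ^7/(1−ρ^8) = 0.002095
λ_eff = λ(1 − P_K) = 20.37·(1 − 0.002095) = 20.37·0.997905 = 20.3273 /hr

Final: 20.3273 /hr


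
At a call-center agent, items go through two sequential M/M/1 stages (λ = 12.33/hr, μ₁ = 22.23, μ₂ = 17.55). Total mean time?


Each node sees arrival rate λ = 12.33/hr (tandem ⇒ throughput preserved).
W₁ = 1/(μ₁−λ) = 1/(22.23−12.33) = 0.10101 hr
W₂ = 1/(μ₂−λ) = 1/(17.55−12.33) = 0.19157 hr
W_total = W₁ + W₂ = 0.10101 + 0.19157 = 0.29258 hr

Final: 0.29258 hr


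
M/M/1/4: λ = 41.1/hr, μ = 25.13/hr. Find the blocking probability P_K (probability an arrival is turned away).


ρ = λ/μ = 41.1/25.13 = 1.6355
P_K = (1−ρ)ρ^K/(1−ρ^(K+1)) = (-0.6355·7.154797)/(1 − 11.701638)
= -4.546841/-10.701638 = 0.424873

Final: 0.424873


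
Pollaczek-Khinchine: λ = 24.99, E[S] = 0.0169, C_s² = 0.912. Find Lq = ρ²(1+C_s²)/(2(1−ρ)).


ρ = λ·E[S] = 24.99·0.0169 = 0.4223
Lq = ρ²(1+C_s²)/(2(1−ρ)) = 0.1784·(1+0.912)/(2·0.5777)
= 0.1784·1.9120/1.1553 = 0.29518

Final: 0.29518


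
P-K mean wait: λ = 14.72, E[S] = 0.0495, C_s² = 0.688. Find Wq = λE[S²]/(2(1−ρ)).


ρ = λ·E[S] = 14.72·0.0495 = 0.7286
E[S²] = E[S]²(1+C_s²) = 0.0495²·(1+0.688) = 0.004136
Wq = λ·E[S²]/(2(1−ρ)) = 14.72·0.004136/(2·0.2714) = 0.11218 hr

Final: 0.11218 hr


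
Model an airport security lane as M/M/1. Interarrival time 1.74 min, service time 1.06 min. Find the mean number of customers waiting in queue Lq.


λ = 60/1.74 = 34.4828 /hr
μ = 60/1.06 = 56.6038 /hr
ρ = λ/μ = 34.4828/56.6038 = 0.6092
Lq = ρ²/(1−ρ) = 0.3711/0.3908 = 0.9496

Final: 0.9496


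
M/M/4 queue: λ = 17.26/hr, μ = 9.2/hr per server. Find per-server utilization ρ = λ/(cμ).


ρ = λ/(cμ) = 17.26/(4·9.2) = 17.26/36.80 = 0.4690

Final: 0.4690


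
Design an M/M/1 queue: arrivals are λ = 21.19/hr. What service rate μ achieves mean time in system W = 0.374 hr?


W = 1/(μ−λ) ⇒ μ − λ = 1/W = 1/0.374 = 2.6738
μ = λ + 1/W = 21.19 + 2.6738 = 23.8638 per hr

Final: 23.8638 /hr


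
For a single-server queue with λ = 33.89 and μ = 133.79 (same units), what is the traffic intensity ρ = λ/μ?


ρ = λ/μ = 33.89/133.79 = 0.2533

Final: 0.2533


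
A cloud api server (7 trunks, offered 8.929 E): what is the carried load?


B(7,8.929) = 0.357992 (Erlang-B)
Carried load = a(1 − B) = 8.929·(1 − 0.357992) = 8.929·0.642008 = 5.7325 E

Final: 5.7325 Erlangs


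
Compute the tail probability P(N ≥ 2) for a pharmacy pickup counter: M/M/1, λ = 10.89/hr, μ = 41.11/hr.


ρ = 10.89/41.11 = 0.2649
P(N ≥ n) = ρ^n = 0.2649^2 = 0.070172

Final: 0.070172


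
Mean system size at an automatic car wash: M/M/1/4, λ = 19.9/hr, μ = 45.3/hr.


ρ = 19.9/45.3 = 0.4393
L = ρ[1 − (K+1)ρ^K + Kρ^(K+1)] / [(1−ρ)(1−ρ^(K+1))]
Numerator: 0.4393·(1 − 5·0.037241 + 4·0.016360) = 0.386242
Denominator: (0.5607)·(0.983640) = 0.551533
L = 0.386242/0.551533 = 0.7003

Final: 0.7003


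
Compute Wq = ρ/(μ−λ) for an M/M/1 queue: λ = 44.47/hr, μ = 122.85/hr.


ρ = 44.47/122.85 = 0.3620
Wq = ρ/(μ−λ) = 0.3620/(122.85 − 44.47) = 0.3620/78.38 = 0.004618 hr

Final: 0.004618 hr


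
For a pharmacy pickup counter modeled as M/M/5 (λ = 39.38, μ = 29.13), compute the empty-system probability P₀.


a = λ/μ = 39.38/29.13 = 1.3519; ρ = a/c = 0.2704
Σ_{k=0}^{4} a^k/k! (terms k=0..4) = 1.00000 + 1.35187 + 0.91378 + 0.41177 + 0.13916 = 3.81658
Tail: a^5/(5!(1−ρ)) = 4.51519/(120·0.7296) = 0.05157
P₀ = 1/(3.81658 + 0.05157) = 1/3.86815 = 0.258521

Final: 0.258521


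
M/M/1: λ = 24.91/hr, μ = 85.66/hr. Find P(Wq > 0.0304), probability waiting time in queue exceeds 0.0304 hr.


ρ = 24.91/85.66 = 0.2908
P(Wq > t) = ρ·e^{−(μ−λ)t} = 0.2908·e^{−1.8468}
= 0.2908·0.157741 = 0.045871

Final: 0.045871


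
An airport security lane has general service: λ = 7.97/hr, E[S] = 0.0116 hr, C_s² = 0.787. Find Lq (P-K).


ρ = λ·E[S] = 7.97·0.0116 = 0.09245
Lq = ρ²(1+C_s²)/(2(1−ρ)) = 0.008547·(1+0.787)/(2·0.9075)
= 0.008547·1.7870/1.8151 = 0.008415

Final: 0.008415


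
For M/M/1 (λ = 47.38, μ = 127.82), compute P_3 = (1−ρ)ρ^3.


ρ = 47.38/127.82 = 0.3707
P_n = (1−ρ)·ρ^n = (1 − 0.3707)·0.3707^3 = 0.6293·0.050932 = 0.032053

Final: 0.032053


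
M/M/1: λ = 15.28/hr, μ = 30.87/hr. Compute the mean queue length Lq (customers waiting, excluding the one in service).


ρ = 15.28/30.87 = 0.4950
Lq = ρ²/(1−ρ) = 0.2450/0.5050 = 0.4851

Final: 0.4851


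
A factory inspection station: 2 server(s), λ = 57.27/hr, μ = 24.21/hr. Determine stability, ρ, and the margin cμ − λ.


Total capacity cμ = 2·24.21 = 48.42/hr
ρ = λ/(cμ) = 57.27/48.42 = 1.1828
Stable ⇔ ρ < 1: NO
Spare capacity = cμ − λ = 48.42 − 57.27 = -8.85/hr

Final: ρ = 1.1828; unstable; margin = -8.85/hr


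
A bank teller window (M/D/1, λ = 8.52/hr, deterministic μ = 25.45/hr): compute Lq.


ρ = 8.52/25.45 = 0.3348
M/D/1: Lq = ρ²/(2(1−ρ)) = 0.1121/(2·0.6652) = 0.08424

Final: 0.08424


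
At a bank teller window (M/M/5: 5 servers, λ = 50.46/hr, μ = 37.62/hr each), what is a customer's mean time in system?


a = 1.3413; ρ = 0.2683; P₀ = 0.261277
Lq = P₀·a^c·ρ/(c!(1−ρ)²) = 0.004736
Wq = Lq/λ = 0.004736/50.46 = 0.00009386 hr
W = Wq + 1/μ = 0.00009386 + 0.02658 = 0.02668 hr

Final: 0.02668 hr


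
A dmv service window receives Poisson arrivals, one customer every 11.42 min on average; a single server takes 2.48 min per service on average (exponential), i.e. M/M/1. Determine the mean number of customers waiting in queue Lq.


λ = 60/11.42 = 5.2539 /hr
μ = 60/2.48 = 24.1935 /hr
ρ = λ/μ = 5.2539/24.1935 = 0.2172
Lq = ρ²/(1−ρ) = 0.04716/0.7828 = 0.06024

Final: 0.06024


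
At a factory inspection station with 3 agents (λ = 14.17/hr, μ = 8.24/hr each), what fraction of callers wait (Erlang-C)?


a = λ/μ = 1.7197; ρ = a/3 = 0.5732
P₀ = 0.161701 (from M/M/c formula)
C(c,a) = [a^c/(c!(1−ρ))]·P₀ = [5.08543/(6·0.4268)]·0.161701
= 1.98597·0.161701 = 0.321134

Final: 0.321134


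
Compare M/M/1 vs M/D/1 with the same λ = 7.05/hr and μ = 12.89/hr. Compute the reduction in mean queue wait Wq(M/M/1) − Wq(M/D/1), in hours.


ρ = 7.05/12.89 = 0.5469
Wq(M/M/1) = ρ/(μ−λ) = 0.5469/5.84 = 0.09365 hr
Wq(M/D/1) = ρ/(2(μ−λ)) = 0.04683 hr
Savings = 0.09365 − 0.04683 = 0.04683 hr

Final: 0.04683 hr


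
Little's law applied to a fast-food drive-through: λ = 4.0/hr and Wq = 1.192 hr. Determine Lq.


Lq = λWq = 4.0·1.192 = 4.7680

Final: 4.7680


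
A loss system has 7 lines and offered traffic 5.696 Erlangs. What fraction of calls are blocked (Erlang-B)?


B(c,a) = (a^c/c!) / Σ_{k=0}^{c} a^k/k!
a^7/7! = 38.597514
Σ terms (k=0..7): 1.00000 + 5.69600 + 16.22221 + 30.80057 + 43.86001 + 49.96532 + 47.43374 + 38.59751 = 233.575353
B = 38.597514/233.575353 = 0.165247

Final: 0.165247


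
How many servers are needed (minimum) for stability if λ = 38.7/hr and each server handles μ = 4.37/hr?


Stability requires cμ > λ ⇔ c > λ/μ.
λ/μ = 38.7/4.37 = 8.8558
Minimum integer c = ⌊8.8558⌋ + 1 = 9
Check: 9·4.37 = 39.33 > 38.7, while 8·4.37 = 34.96 ≤ 38.7

Final: 9 servers


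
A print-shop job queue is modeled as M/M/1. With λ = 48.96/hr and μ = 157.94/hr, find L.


ρ = λ/μ = 48.96/157.94 = 0.3100
L = ρ/(1−ρ) = 0.3100/(1 − 0.3100) = 0.3100/0.6900 = 0.4493

Final: 0.4493


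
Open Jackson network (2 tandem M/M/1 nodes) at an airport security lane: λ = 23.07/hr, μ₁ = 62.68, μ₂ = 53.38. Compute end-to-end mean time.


Each node sees arrival rate λ = 23.07/hr (tandem ⇒ throughput preserved).
W₁ = 1/(μ₁−λ) = 1/(62.68−23.07) = 0.02525 hr
W₂ = 1/(μ₂−λ) = 1/(53.38−23.07) = 0.03299 hr
W_total = W₁ + W₂ = 0.02525 + 0.03299 = 0.05824 hr

Final: 0.05824 hr


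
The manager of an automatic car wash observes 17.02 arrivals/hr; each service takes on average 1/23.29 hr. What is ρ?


ρ = λ/μ = 17.02/23.29 = 0.7308

Final: 0.7308


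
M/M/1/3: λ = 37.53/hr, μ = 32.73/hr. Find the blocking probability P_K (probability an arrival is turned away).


ρ = λ/μ = 37.53/32.73 = 1.1467
P_K = (1−ρ)ρ^K/(1−ρ^(K+1)) = (-0.1467·1.507640)/(1 − 1.728742)
= -0.221102/-0.728742 = 0.303402

Final: 0.303402


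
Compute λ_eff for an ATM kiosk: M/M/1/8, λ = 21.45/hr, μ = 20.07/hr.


ρ = 1.0688; P_K = (1−ρ)ρ^8/(1−ρ^9) = 0.142855
λ_eff = λ(1 − P_K) = 21.45·(1 − 0.142855) = 21.45·0.857145 = 18.3858 /hr

Final: 18.3858 /hr


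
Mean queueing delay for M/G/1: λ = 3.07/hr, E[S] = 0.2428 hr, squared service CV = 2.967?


ρ = λ·E[S] = 3.07·0.2428 = 0.7454
E[S²] = E[S]²(1+C_s²) = 0.2428²·(1+2.967) = 0.233862
Wq = λ·E[S²]/(2(1−ρ)) = 3.07·0.233862/(2·0.2546) = 1.40995 hr

Final: 1.40995 hr


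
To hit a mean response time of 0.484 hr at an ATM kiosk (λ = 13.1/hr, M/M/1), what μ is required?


W = 1/(μ−λ) ⇒ μ − λ = 1/W = 1/0.484 = 2.0661
μ = λ + 1/W = 13.1 + 2.0661 = 15.1661 per hr

Final: 15.1661 /hr


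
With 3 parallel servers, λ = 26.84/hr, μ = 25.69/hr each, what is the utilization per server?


ρ = λ/(cμ) = 26.84/(3·25.69) = 26.84/77.07 = 0.3483

Final: 0.3483


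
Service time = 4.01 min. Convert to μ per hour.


μ = 1/(service time) in consistent units.
1 hour = 60 min, so μ = 60/4.01 = 14.9626 per hour

Final: 14.9626 /hr


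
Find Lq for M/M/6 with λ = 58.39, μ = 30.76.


a = λ/μ = 1.8982; ρ = a/6 = 0.3164
P₀ = 0.149670
Lq = P₀·a^c·ρ / (c!·(1−ρ)²) = 0.149670·46.78567·0.3164/(720·0.46734)
= 0.006584

Final: 0.006584


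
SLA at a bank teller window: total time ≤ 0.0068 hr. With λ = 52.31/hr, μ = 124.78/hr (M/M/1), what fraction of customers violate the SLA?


W ~ Exponential(μ−λ) for M/M/1.
μ − λ = 124.78 − 52.31 = 72.4700
P(W > t) = e^{−(μ−λ)t} = e^{−0.4928} = 0.610916

Final: 0.610916


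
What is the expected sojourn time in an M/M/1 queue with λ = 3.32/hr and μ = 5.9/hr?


W = 1/(μ−λ) = 1/(5.9 − 3.32) = 1/2.58 = 0.3876 hr

Final: 0.3876 hr


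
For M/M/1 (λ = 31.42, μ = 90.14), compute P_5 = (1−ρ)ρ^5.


ρ = 31.42/90.14 = 0.3486
P_n = (1−ρ)·ρ^n = (1 − 0.3486)·0.3486^5 = 0.6514·0.005146 = 0.003352

Final: 0.003352


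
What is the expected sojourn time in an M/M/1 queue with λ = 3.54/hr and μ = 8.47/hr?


W = 1/(μ−λ) = 1/(8.47 − 3.54) = 1/4.93 = 0.2028 hr

Final: 0.2028 hr


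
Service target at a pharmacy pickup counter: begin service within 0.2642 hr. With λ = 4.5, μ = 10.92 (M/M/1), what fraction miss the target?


ρ = 4.5/10.92 = 0.4121
P(Wq > t) = ρ·e^{−(μ−λ)t} = 0.4121·e^{−1.6962}
= 0.4121·0.183386 = 0.075571

Final: 0.075571


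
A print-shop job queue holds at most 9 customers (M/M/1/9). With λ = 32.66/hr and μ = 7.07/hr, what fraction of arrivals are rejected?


ρ = λ/μ = 32.66/7.07 = 4.6195
P_K = (1−ρ)ρ^K/(1−ρ^(K+1)) = (-3.6195·958011.890532)/(1 − 4425554.221325)
= -3467542.330793/-4425553.221325 = 0.783527

Final: 0.783527


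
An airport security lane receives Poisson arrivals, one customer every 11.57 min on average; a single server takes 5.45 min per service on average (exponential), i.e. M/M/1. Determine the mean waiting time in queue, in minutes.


λ = 60/11.57 = 5.1858 /hr
μ = 60/5.45 = 11.0092 /hr
ρ = λ/μ = 5.1858/11.0092 = 0.4710
Wq = ρ/(μ−λ) = 0.4710/(11.0092−5.1858) = 0.08089 hr
In minutes: 0.08089·60 = 4.853 min

Final: 4.853 min


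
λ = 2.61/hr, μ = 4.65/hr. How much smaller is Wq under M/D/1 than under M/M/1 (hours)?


ρ = 2.61/4.65 = 0.5613
Wq(M/M/1) = ρ/(μ−λ) = 0.5613/2.04 = 0.27514 hr
Wq(M/D/1) = ρ/(2(μ−λ)) = 0.13757 hr
Savings = 0.27514 − 0.13757 = 0.13757 hr

Final: 0.13757 hr


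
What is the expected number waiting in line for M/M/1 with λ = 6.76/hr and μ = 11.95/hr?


ρ = 6.76/11.95 = 0.5657
Lq = ρ²/(1−ρ) = 0.3200/0.4343 = 0.7368

Final: 0.7368


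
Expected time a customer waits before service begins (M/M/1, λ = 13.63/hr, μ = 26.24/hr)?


ρ = 13.63/26.24 = 0.5194
Wq = ρ/(μ−λ) = 0.5194/(26.24 − 13.63) = 0.5194/12.61 = 0.04119 hr

Final: 0.04119 hr


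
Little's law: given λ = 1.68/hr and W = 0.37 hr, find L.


L = λW = 1.68·0.37 = 0.6216

Final: 0.6216


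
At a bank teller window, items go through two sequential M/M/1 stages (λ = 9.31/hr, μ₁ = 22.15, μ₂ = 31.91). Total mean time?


Each node sees arrival rate λ = 9.31/hr (tandem ⇒ throughput preserved).
W₁ = 1/(μ₁−λ) = 1/(22.15−9.31) = 0.07788 hr
W₂ = 1/(μ₂−λ) = 1/(31.91−9.31) = 0.04425 hr
W_total = W₁ + W₂ = 0.07788 + 0.04425 = 0.12213 hr

Final: 0.12213 hr


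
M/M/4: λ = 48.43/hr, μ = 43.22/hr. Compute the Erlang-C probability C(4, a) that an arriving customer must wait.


a = λ/μ = 1.1205; ρ = a/4 = 0.2801
P₀ = 0.325297 (from M/M/c formula)
C(c,a) = [a^c/(c!(1−ρ))]·P₀ = [1.57659/(24·0.7199)]·0.325297
= 0.09126·0.325297 = 0.029685

Final: 0.029685


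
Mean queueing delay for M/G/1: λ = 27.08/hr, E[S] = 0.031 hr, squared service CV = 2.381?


ρ = λ·E[S] = 27.08·0.031 = 0.8395
E[S²] = E[S]²(1+C_s²) = 0.031²·(1+2.381) = 0.003249
Wq = λ·E[S²]/(2(1−ρ)) = 27.08·0.003249/(2·0.1605) = 0.27407 hr

Final: 0.27407 hr


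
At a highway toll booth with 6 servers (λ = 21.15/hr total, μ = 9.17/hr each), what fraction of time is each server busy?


ρ = λ/(cμ) = 21.15/(6·9.17) = 21.15/55.02 = 0.3844

Final: 0.3844


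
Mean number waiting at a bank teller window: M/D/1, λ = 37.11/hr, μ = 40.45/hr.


ρ = 37.11/40.45 = 0.9174
M/D/1: Lq = ρ²/(2(1−ρ)) = 0.8417/(2·0.08257) = 5.09667

Final: 5.09667


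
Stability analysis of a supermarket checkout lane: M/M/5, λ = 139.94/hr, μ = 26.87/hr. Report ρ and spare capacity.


Total capacity cμ = 5·26.87 = 134.35/hr
ρ = λ/(cμ) = 139.94/134.35 = 1.0416
Stable ⇔ ρ < 1: NO
Spare capacity = cμ − λ = 134.35 − 139.94 = -5.59/hr

Final: ρ = 1.0416; unstable; margin = -5.59/hr


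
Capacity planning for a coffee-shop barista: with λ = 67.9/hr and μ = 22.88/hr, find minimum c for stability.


Stability requires cμ > λ ⇔ c > λ/μ.
λ/μ = 67.9/22.88 = 2.9677
Minimum integer c = ⌊2.9677⌋ + 1 = 3
Check: 3·22.88 = 68.64 > 67.9, while 2·22.88 = 45.76 ≤ 67.9

Final: 3 servers


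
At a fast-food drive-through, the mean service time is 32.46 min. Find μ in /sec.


μ = 1/(service time) in consistent units.
1 second = 0.0166667 min, so μ = 0.0166667/32.46 = 0.0005135 per second

Final: 0.0005135 /sec


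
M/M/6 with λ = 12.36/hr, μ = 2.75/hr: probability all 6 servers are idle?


a = λ/μ = 12.36/2.75 = 4.4945; ρ = a/c = 0.7491
Σ_{k=0}^{5} a^k/k! (terms k=0..5) = 1.00000 + 4.49455 + 10.10047 + 15.13234 + 17.00325 + 15.28437 = 63.01497
Tail: a^6/(6!(1−ρ)) = 8243.55731/(720·0.2509) = 45.63161
P₀ = 1/(63.01497 + 45.63161) = 1/108.64658 = 0.009204

Final: 0.009204


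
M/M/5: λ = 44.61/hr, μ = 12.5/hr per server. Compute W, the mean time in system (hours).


a = 3.5688; ρ = 0.7138; P₀ = 0.023739
Lq = P₀·a^c·ρ/(c!(1−ρ)²) = 0.99765
Wq = Lq/λ = 0.99765/44.61 = 0.02236 hr
W = Wq + 1/μ = 0.02236 + 0.08000 = 0.10236 hr

Final: 0.10236 hr


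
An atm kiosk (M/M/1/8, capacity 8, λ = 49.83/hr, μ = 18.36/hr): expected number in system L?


ρ = 49.83/18.36 = 2.7141
L = ρ[1 − (K+1)ρ^K + Kρ^(K+1)] / [(1−ρ)(1−ρ^(K+1))]
Numerator: 2.7141·(1 − 9·2944.053396 + 8·7990.314853) = 101578.938822
Denominator: (-1.7141)·(-7989.314853) = 13694.103401
L = 101578.938822/13694.103401 = 7.4177

Final: 7.4177


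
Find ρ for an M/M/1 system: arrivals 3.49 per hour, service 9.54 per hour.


ρ = λ/μ = 3.49/9.54 = 0.3658

Final: 0.3658


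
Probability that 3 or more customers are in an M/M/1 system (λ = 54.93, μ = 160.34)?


ρ = 54.93/160.34 = 0.3426
P(N ≥ n) = ρ^n = 0.3426^3 = 0.040207

Final: 0.040207


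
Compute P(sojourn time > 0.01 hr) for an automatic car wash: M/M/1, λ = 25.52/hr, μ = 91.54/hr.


W ~ Exponential(μ−λ) for M/M/1.
μ − λ = 91.54 − 25.52 = 66.0200
P(W > t) = e^{−(μ−λ)t} = e^{−0.6602} = 0.516748

Final: 0.516748


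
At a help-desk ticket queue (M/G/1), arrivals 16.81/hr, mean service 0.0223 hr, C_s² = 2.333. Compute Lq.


ρ = λ·E[S] = 16.81·0.0223 = 0.3749
Lq = ρ²(1+C_s²)/(2(1−ρ)) = 0.1405·(1+2.333)/(2·0.6251)
= 0.1405·3.3330/1.2503 = 0.37461

Final: 0.37461


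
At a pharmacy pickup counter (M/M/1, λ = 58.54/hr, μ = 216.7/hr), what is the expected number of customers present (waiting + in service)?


ρ = λ/μ = 58.54/216.7 = 0.2701
L = ρ/(1−ρ) = 0.2701/(1 − 0.2701) = 0.2701/0.7299 = 0.3701

Final: 0.3701


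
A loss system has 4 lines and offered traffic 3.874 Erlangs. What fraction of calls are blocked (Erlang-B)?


B(c,a) = (a^c/c!) / Σ_{k=0}^{c} a^k/k!
a^4/4! = 9.384848
Σ terms (k=0..4): 1.00000 + 3.87400 + 7.50394 + 9.69009 + 9.38485 = 31.452871
B = 9.384848/31.452871 = 0.298378

Final: 0.298378


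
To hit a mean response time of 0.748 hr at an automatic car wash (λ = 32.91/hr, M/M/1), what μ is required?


W = 1/(μ−λ) ⇒ μ − λ = 1/W = 1/0.748 = 1.3369
μ = λ + 1/W = 32.91 + 1.3369 = 34.2469 per hr

Final: 34.2469 /hr


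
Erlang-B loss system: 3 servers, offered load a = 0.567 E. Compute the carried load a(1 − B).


B(3,0.567) = 0.017280 (Erlang-B)
Carried load = a(1 − B) = 0.567·(1 − 0.017280) = 0.567·0.982720 = 0.5572 E

Final: 0.5572 Erlangs


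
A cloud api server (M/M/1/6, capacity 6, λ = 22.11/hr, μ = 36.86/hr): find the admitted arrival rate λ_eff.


ρ = 0.5998; P_K = (1−ρ)ρ^6/(1−ρ^7) = 0.019175
λ_eff = λ(1 − P_K) = 22.11·(1 − 0.019175) = 22.11·0.980825 = 21.6860 /hr

Final: 21.6860 /hr


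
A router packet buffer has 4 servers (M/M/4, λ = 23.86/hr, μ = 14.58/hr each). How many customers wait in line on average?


a = λ/μ = 1.6365; ρ = a/4 = 0.4091
P₀ = 0.191875
Lq = P₀·a^c·ρ / (c!·(1−ρ)²) = 0.191875·7.17219·0.4091/(24·0.34914)
= 0.06719

Final: 0.06719


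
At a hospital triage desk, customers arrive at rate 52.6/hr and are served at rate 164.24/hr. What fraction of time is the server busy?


ρ = λ/μ = 52.6/164.24 = 0.3203

Final: 0.3203


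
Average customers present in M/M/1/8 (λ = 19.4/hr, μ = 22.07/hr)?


ρ = 19.4/22.07 = 0.8790
L = ρ[1 − (K+1)ρ^K + Kρ^(K+1)] / [(1−ρ)(1−ρ^(K+1))]
Numerator: 0.8790·(1 − 9·0.356447 + 8·0.313325) = 0.262452
Denominator: (0.1210)·(0.686675) = 0.083073
L = 0.262452/0.083073 = 3.1593

Final: 3.1593


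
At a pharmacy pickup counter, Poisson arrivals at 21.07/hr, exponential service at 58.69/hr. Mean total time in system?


W = 1/(μ−λ) = 1/(58.69 − 21.07) = 1/37.62 = 0.02658 hr

Final: 0.02658 hr


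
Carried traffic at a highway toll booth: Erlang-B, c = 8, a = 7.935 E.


B(8,7.935) = 0.231956 (Erlang-B)
Carried load = a(1 − B) = 7.935·(1 − 0.231956) = 7.935·0.768044 = 6.0944 E

Final: 6.0944 Erlangs


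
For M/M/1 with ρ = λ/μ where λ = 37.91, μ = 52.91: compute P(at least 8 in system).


ρ = 37.91/52.91 = 0.7165
P(N ≥ n) = ρ^n = 0.7165^8 = 0.069459

Final: 0.069459


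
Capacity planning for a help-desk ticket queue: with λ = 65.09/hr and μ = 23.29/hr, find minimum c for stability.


Stability requires cμ > λ ⇔ c > λ/μ.
λ/μ = 65.09/23.29 = 2.7948
Minimum integer c = ⌊2.7948⌋ + 1 = 3
Check: 3·23.29 = 69.87 > 65.09, while 2·23.29 = 46.58 ≤ 65.09

Final: 3 servers


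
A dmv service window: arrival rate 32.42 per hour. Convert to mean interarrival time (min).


Mean interarrival time = 1/λ = 1/32.42 hour = 0.03085 hour
In minutes: 0.03085 × 60 = 1.8507 min

Final: 1.8507 min


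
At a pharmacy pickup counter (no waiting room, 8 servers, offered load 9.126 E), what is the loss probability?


B(c,a) = (a^c/c!) / Σ_{k=0}^{c} a^k/k!
a^8/8! = 1193.227330
Σ terms (k=0..8): 1.00000 + 9.12600 + 41.64194 + 126.67478 + 289.00850 + 527.49831 + 802.32494 + 1046.00248 + 1193.22733 = 4036.504275
B = 1193.227330/4036.504275 = 0.295609

Final: 0.295609


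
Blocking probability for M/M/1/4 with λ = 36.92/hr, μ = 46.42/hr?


ρ = λ/μ = 36.92/46.42 = 0.7953
P_K = (1−ρ)ρ^K/(1−ρ^(K+1)) = (0.2047·0.400153)/(1 − 0.318261)
= 0.081893/0.681739 = 0.120123

Final: 0.120123


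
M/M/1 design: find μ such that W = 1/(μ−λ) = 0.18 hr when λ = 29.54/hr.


W = 1/(μ−λ) ⇒ μ − λ = 1/W = 1/0.18 = 5.5556
μ = λ + 1/W = 29.54 + 5.5556 = 35.0956 per hr

Final: 35.0956 /hr


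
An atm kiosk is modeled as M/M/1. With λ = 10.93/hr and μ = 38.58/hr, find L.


ρ = λ/μ = 10.93/38.58 = 0.2833
L = ρ/(1−ρ) = 0.2833/(1 − 0.2833) = 0.2833/0.7167 = 0.3953

Final: 0.3953


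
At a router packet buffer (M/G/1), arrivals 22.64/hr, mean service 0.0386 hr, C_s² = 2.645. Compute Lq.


ρ = λ·E[S] = 22.64·0.0386 = 0.8739
Lq = ρ²(1+C_s²)/(2(1−ρ)) = 0.7637·(1+2.645)/(2·0.1261)
= 0.7637·3.6450/0.2522 = 11.03808

Final: 11.03808


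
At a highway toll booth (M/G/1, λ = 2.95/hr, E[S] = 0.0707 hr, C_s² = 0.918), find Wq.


ρ = λ·E[S] = 2.95·0.0707 = 0.2086
E[S²] = E[S]²(1+C_s²) = 0.0707²·(1+0.918) = 0.009587
Wq = λ·E[S²]/(2(1−ρ)) = 2.95·0.009587/(2·0.7914) = 0.01787 hr

Final: 0.01787 hr


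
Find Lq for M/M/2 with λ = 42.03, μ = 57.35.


a = λ/μ = 0.7329; ρ = a/2 = 0.3664
P₀ = 0.463664
Lq = P₀·a^c·ρ / (c!·(1−ρ)²) = 0.463664·0.53710·0.3664/(2·0.40141)
= 0.11367

Final: 0.11367


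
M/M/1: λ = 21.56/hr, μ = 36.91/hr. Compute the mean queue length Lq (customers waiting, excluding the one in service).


ρ = 21.56/36.91 = 0.5841
Lq = ρ²/(1−ρ) = 0.3412/0.4159 = 0.8204

Final: 0.8204


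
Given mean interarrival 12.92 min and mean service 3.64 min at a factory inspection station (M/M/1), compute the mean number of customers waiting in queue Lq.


λ = 60/12.92 = 4.6440 /hr
μ = 60/3.64 = 16.4835 /hr
ρ = λ/μ = 4.6440/16.4835 = 0.2817
Lq = ρ²/(1−ρ) = 0.07937/0.7183 = 0.1105

Final: 0.1105


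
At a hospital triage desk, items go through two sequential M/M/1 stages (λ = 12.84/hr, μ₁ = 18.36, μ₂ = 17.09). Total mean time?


Each node sees arrival rate λ = 12.84/hr (tandem ⇒ throughput preserved).
W₁ = 1/(μ₁−λ) = 1/(18.36−12.84) = 0.18116 hr
W₂ = 1/(μ₂−λ) = 1/(17.09−12.84) = 0.23529 hr
W_total = W₁ + W₂ = 0.18116 + 0.23529 = 0.41645 hr

Final: 0.41645 hr


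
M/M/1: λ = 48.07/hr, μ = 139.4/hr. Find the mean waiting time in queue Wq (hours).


ρ = 48.07/139.4 = 0.3448
Wq = ρ/(μ−λ) = 0.3448/(139.4 − 48.07) = 0.3448/91.33 = 0.003776 hr

Final: 0.003776 hr


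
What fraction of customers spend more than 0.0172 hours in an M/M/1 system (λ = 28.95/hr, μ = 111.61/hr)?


W ~ Exponential(μ−λ) for M/M/1.
μ − λ = 111.61 − 28.95 = 82.6600
P(W > t) = e^{−(μ−λ)t} = e^{−1.4218} = 0.241291

Final: 0.241291


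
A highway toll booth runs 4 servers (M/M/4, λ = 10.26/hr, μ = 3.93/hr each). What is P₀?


a = λ/μ = 10.26/3.93 = 2.6107; ρ = a/c = 0.6527
Σ_{k=0}^{3} a^k/k! (terms k=0..3) = 1.00000 + 2.61069 + 3.40784 + 2.96560 = 9.98413
Tail: a^4/(4!(1−ρ)) = 46.45359/(24·0.3473) = 5.57273
P₀ = 1/(9.98413 + 5.57273) = 1/15.55686 = 0.064280

Final: 0.064280


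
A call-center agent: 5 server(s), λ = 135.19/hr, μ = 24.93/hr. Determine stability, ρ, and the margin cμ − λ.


Total capacity cμ = 5·24.93 = 124.65/hr
ρ = λ/(cμ) = 135.19/124.65 = 1.0846
Stable ⇔ ρ < 1: NO
Spare capacity = cμ − λ = 124.65 − 135.19 = -10.54/hr

Final: ρ = 1.0846; unstable; margin = -10.54/hr


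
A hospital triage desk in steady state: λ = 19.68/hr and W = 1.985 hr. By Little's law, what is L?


L = λW = 19.68·1.985 = 39.0648

Final: 39.0648


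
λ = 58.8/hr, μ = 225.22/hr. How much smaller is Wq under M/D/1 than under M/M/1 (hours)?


ρ = 58.8/225.22 = 0.2611
Wq(M/M/1) = ρ/(μ−λ) = 0.2611/166.42 = 0.001569 hr
Wq(M/D/1) = ρ/(2(μ−λ)) = 0.0007844 hr
Savings = 0.001569 − 0.0007844 = 0.0007844 hr

Final: 0.0007844 hr


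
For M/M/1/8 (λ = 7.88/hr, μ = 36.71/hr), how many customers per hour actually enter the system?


ρ = 0.2147; P_K = (1−ρ)ρ^8/(1−ρ^9) = 0.000003540
λ_eff = λ(1 − P_K) = 7.88·(1 − 0.000003540) = 7.88·0.999996 = 7.8800 /hr

Final: 7.8800 /hr


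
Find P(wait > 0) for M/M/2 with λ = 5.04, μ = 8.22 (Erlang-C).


a = λ/μ = 0.6131; ρ = a/2 = 0.3066
P₀ = 0.530726 (from M/M/c formula)
C(c,a) = [a^c/(c!(1−ρ))]·P₀ = [0.37594/(2·0.6934)]·0.530726
= 0.27107·0.530726 = 0.143865

Final: 0.143865


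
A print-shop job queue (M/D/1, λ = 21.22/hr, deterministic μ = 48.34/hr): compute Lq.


ρ = 21.22/48.34 = 0.4390
M/D/1: Lq = ρ²/(2(1−ρ)) = 0.1927/(2·0.5610) = 0.17174

Final: 0.17174


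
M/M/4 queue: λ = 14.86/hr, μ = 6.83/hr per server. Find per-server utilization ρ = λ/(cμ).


ρ = λ/(cμ) = 14.86/(4·6.83) = 14.86/27.32 = 0.5439

Final: 0.5439


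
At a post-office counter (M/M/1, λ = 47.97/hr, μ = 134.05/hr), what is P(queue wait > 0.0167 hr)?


ρ = 47.97/134.05 = 0.3579
P(Wq > t) = ρ·e^{−(μ−λ)t} = 0.3579·e^{−1.4375}
= 0.3579·0.237512 = 0.084994

Final: 0.084994


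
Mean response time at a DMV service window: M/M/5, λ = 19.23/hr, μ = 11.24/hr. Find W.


a = 1.7109; ρ = 0.3422; P₀ = 0.180127
Lq = P₀·a^c·ρ/(c!(1−ρ)²) = 0.01740
Wq = Lq/λ = 0.01740/19.23 = 0.0009047 hr
W = Wq + 1/μ = 0.0009047 + 0.08897 = 0.08987 hr

Final: 0.08987 hr


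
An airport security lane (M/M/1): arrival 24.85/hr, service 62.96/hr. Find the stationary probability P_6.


ρ = 24.85/62.96 = 0.3947
P_n = (1−ρ)·ρ^n = (1 − 0.3947)·0.3947^6 = 0.6053·0.003781 = 0.002288

Final: 0.002288


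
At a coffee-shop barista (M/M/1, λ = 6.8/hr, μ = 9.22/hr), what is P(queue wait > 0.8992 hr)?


ρ = 6.8/9.22 = 0.7375
P(Wq > t) = ρ·e^{−(μ−λ)t} = 0.7375·e^{−2.1761}
= 0.7375·0.113487 = 0.083700

Final: 0.083700


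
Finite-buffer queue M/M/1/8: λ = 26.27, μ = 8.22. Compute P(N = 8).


ρ = λ/μ = 26.27/8.22 = 3.1959
P_K = (1−ρ)ρ^K/(1−ρ^(K+1)) = (-2.1959·10881.932858)/(1 − 34777.174718)
= -23895.241860/-34776.174718 = 0.687115

Final: 0.687115


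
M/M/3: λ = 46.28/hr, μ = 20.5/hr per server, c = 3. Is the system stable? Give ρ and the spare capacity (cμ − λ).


Total capacity cμ = 3·20.5 = 61.50/hr
ρ = λ/(cμ) = 46.28/61.50 = 0.7525
Stable ⇔ ρ < 1: YES
Spare capacity = cμ − λ = 61.50 − 46.28 = 15.22/hr

Final: ρ = 0.7525; stable; margin = 15.22/hr


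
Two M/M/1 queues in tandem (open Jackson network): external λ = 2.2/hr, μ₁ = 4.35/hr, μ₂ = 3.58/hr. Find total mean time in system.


Each node sees arrival rate λ = 2.2/hr (tandem ⇒ throughput preserved).
W₁ = 1/(μ₁−λ) = 1/(4.35−2.2) = 0.46512 hr
W₂ = 1/(μ₂−λ) = 1/(3.58−2.2) = 0.72464 hr
W_total = W₁ + W₂ = 0.46512 + 0.72464 = 1.18975 hr

Final: 1.18975 hr


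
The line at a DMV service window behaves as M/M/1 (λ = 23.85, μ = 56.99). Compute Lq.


ρ = 23.85/56.99 = 0.4185
Lq = ρ²/(1−ρ) = 0.1751/0.5815 = 0.3012

Final: 0.3012


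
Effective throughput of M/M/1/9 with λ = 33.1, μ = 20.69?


ρ = 1.5998; P_K = (1−ρ)ρ^9/(1−ρ^10) = 0.378370
λ_eff = λ(1 − P_K) = 33.1·(1 − 0.378370) = 33.1·0.621630 = 20.5760 /hr

Final: 20.5760 /hr
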